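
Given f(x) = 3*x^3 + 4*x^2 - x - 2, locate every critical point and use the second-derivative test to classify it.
f'(x) = 9*x^2 + 8*x - 1

Solve f'(x) = 0:
  Factor: 9*x^2 + 8*x - 1 = (x + 1)*(9*x - 1) = 0.
  ⇒ x = -1, 1/9

f''(x) = 18*x + 8
Second-derivative test at each critical point:
  f''(-1) = -10 < 0 → local maximum
  f''(1/9) = 10 > 0 → local minimum

Critical points: x = -1 (local maximum); x = 1/9 (local minimum)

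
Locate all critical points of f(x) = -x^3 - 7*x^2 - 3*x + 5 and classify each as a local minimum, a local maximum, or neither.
f'(x) = -3*x^2 - 14*x - 3

Solve f'(x) = 0:
  3*x^2 + 14*x + 3 = 0 has no rational roots; quadratic formula: x = (-14 ± √160)/6.
  ⇒ x = -7/3 - 2*sqrt(10)/3 ≈ -4.4415, -7/3 + 2*sqrt(10)/3 ≈ -0.2251

f''(x) = -6*x - 14
Second-derivative test at each critical point:
  f''(-4.4415) = 12.6491 > 0 → local minimum
  f''(-0.2251) = -12.6491 < 0 → local maximum

Critical points: x = -7/3 - 2*sqrt(10)/3 ≈ -4.4415 (local minimum); x = -7/3 + 2*sqrt(10)/3 ≈ -0.2251 (local maximum)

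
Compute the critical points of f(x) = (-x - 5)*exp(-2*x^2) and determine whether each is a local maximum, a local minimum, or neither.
f'(x) = (4*x*(x + 5) - 1)*exp(-2*x^2)

Solve f'(x) = 0:
  f'(x) = (4*x^2 + 20*x - 1)·exp(-2*x^2) and exp(-2*x^2) > 0 for every x, so f'(x) = 0 ⇔ 4*x^2 + 20*x - 1 = 0.
  4*x^2 + 20*x - 1 = 0 has no rational roots; quadratic formula: x = (-20 ± √416)/8.
  ⇒ x = -sqrt(26)/2 - 5/2 ≈ -5.0495, -5/2 + sqrt(26)/2 ≈ 0.0495

f''(x) = 4*(-4*x^2*(x + 5) + 3*x + 5)*exp(-2*x^2)
Second-derivative test at each critical point:
  f''(-5.0495) = -1.454e-21 < 0 → local maximum
  f''(0.0495) = 20.2963 > 0 → local minimum

Critical points: x = -sqrt(26)/2 - 5/2 ≈ -5.0495 (local maximum); x = -5/2 + sqrt(26)/2 ≈ 0.0495 (local minimum)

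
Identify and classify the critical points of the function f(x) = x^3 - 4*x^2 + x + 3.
f'(x) = 3*x^2 - 8*x + 1

Solve f'(x) = 0:
  3*x^2 - 8*x + 1 = 0 has no rational roots; quadratic formula: x = (8 ± √52)/6.
  ⇒ x = 4/3 - sqrt(13)/3 ≈ 0.1315, sqrt(13)/3 + 4/3 ≈ 2.5352

f''(x) = 6*x - 8
Second-derivative test at each critical point:
  f''(0.1315) = -7.2111 < 0 → local maximum
  f''(2.5352) = 7.2111 > 0 → local minimum

Critical points: x = 4/3 - sqrt(13)/3 ≈ 0.1315 (local maximum); x = sqrt(13)/3 + 4/3 ≈ 2.5352 (local minimum)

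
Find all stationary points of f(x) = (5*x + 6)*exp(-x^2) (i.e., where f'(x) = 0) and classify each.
f'(x) = (-2*x*(5*x + 6) + 5)*exp(-x^2)

Solve f'(x) = 0:
  f'(x) = (-10*x^2 - 12*x + 5)·exp(-x^2) and exp(-x^2) > 0 for every x, so f'(x) = 0 ⇔ -10*x^2 - 12*x + 5 = 0.
  10*x^2 + 12*x - 5 = 0 has no rational roots; quadratic formula: x = (-12 ± √344)/20.
  ⇒ x = -sqrt(86)/10 - 3/5 ≈ -1.5274, -3/5 + sqrt(86)/10 ≈ 0.3274

f''(x) = 2*(2*x^2*(5*x + 6) - 15*x - 6)*exp(-x^2)
Second-derivative test at each critical point:
  f''(-1.5274) = 1.7995 > 0 → local minimum
  f''(0.3274) = -16.6624 < 0 → local maximum

Critical points: x = -sqrt(86)/10 - 3/5 ≈ -1.5274 (local minimum); x = -3/5 + sqrt(86)/10 ≈ 0.3274 (local maximum)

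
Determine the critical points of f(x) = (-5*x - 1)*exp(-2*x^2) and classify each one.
f'(x) = (4*x*(5*x + 1) - 5)*exp(-2*x^2)

Solve f'(x) = 0:
  f'(x) = (20*x^2 + 4*x - 5)·exp(-2*x^2) and exp(-2*x^2) > 0 for every x, so f'(x) = 0 ⇔ 20*x^2 + 4*x - 5 = 0.
  20*x^2 + 4*x - 5 = 0 has no rational roots; quadratic formula: x = (-4 ± √416)/40.
  ⇒ x = -sqrt(26)/10 - 1/10 ≈ -0.6099, -1/10 + sqrt(26)/10 ≈ 0.4099

f''(x) = 4*(-20*x^3 - 4*x^2 + 15*x + 1)*exp(-2*x^2)
Second-derivative test at each critical point:
  f''(-0.6099) = -9.6928 < 0 → local maximum
  f''(0.4099) = 14.5749 > 0 → local minimum

Critical points: x = -sqrt(26)/10 - 1/10 ≈ -0.6099 (local maximum); x = -1/10 + sqrt(26)/10 ≈ 0.4099 (local minimum)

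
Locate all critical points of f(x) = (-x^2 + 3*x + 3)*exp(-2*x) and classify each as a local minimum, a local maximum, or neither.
f'(x) = (2*x^2 - 8*x - 3)*exp(-2*x)

Solve f'(x) = 0:
  f'(x) = (2*x^2 - 8*x - 3)·exp(-2*x) and exp(-2*x) > 0 for every x, so f'(x) = 0 ⇔ 2*x^2 - 8*x - 3 = 0.
  2*x^2 - 8*x - 3 = 0 has no rational roots; quadratic formula: x = (8 ± √88)/4.
  ⇒ x = 2 - sqrt(22)/2 ≈ -0.3452, 2 + sqrt(22)/2 ≈ 4.3452

f''(x) = 2*(-2*x^2 + 10*x - 1)*exp(-2*x)
Second-derivative test at each critical point:
  f''(-0.3452) = -18.7105 < 0 → local maximum
  f''(4.3452) = 0.0016 > 0 → local minimum

Critical points: x = 2 - sqrt(22)/2 ≈ -0.3452 (local maximum); x = 2 + sqrt(22)/2 ≈ 4.3452 (local minimum)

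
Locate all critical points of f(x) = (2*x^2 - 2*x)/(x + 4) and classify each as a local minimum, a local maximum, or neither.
f'(x) = 2*(x^2 + 8*x - 4)/(x^2 + 8*x + 16)

Solve f'(x) = 0:
  f'(x) = 2*(x^2 + 8*x - 4)/(x + 4)^2; the denominator is positive wherever f is defined, so f'(x) = 0 ⇔ 2*x^2 + 16*x - 8 = 0.
  Factor: 2*x^2 + 16*x - 8 = 2*(x^2 + 8*x - 4); x^2 + 8*x - 4 = 0 has no rational roots; quadratic formula: x = (-8 ± √80)/2.
  ⇒ x = -2*sqrt(5) - 4 ≈ -8.4721, -4 + 2*sqrt(5) ≈ 0.4721

f''(x) = 80/(x^3 + 12*x^2 + 48*x + 64)
Second-derivative test at each critical point:
  f''(-8.4721) = -0.8944 < 0 → local maximum
  f''(0.4721) = 0.8944 > 0 → local minimum

Critical points: x = -2*sqrt(5) - 4 ≈ -8.4721 (local maximum); x = -4 + 2*sqrt(5) ≈ 0.4721 (local minimum)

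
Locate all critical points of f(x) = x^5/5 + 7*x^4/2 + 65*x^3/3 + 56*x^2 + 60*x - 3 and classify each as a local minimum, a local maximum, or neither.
f'(x) = x^4 + 14*x^3 + 65*x^2 + 112*x + 60

Solve f'(x) = 0:
  Factor: x^4 + 14*x^3 + 65*x^2 + 112*x + 60 = (x + 1)*(x + 2)*(x + 5)*(x + 6) = 0.
  ⇒ x = -6, -5, -2, -1

f''(x) = 4*x^3 + 42*x^2 + 130*x + 112
Second-derivative test at each critical point:
  f''(-6) = -20 < 0 → local maximum
  f''(-5) = 12 > 0 → local minimum
  f''(-2) = -12 < 0 → local maximum
  f''(-1) = 20 > 0 → local minimum

Critical points: x = -6 (local maximum); x = -5 (local minimum); x = -2 (local maximum); x = -1 (local minimum)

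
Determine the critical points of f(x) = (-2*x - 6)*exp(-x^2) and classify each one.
f'(x) = 2*(2*x*(x + 3) - 1)*exp(-x^2)

Solve f'(x) = 0:
  f'(x) = (4*x^2 + 12*x - 2)·exp(-x^2) and exp(-x^2) > 0 for every x, so f'(x) = 0 ⇔ 4*x^2 + 12*x - 2 = 0.
  Factor: 4*x^2 + 12*x - 2 = 2*(2*x^2 + 6*x - 1); 2*x^2 + 6*x - 1 = 0 has no rational roots; quadratic formula: x = (-6 ± √44)/4.
  ⇒ x = -sqrt(11)/2 - 3/2 ≈ -3.1583, -3/2 + sqrt(11)/2 ≈ 0.1583

f''(x) = 4*(-2*x^2*(x + 3) + 3*x + 3)*exp(-x^2)
Second-derivative test at each critical point:
  f''(-3.1583) = -0.0006 < 0 → local maximum
  f''(0.1583) = 12.9381 > 0 → local minimum

Critical points: x = -sqrt(11)/2 - 3/2 ≈ -3.1583 (local maximum); x = -3/2 + sqrt(11)/2 ≈ 0.1583 (local minimum)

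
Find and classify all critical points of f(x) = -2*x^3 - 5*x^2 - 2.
f'(x) = 2*x*(-3*x - 5)

Solve f'(x) = 0:
  Factor: -6*x^2 - 10*x = -2*x*(3*x + 5) = 0.
  ⇒ x = -5/3, 0

f''(x) = -12*x - 10
Second-derivative test at each critical point:
  f''(-5/3) = 10 > 0 → local minimum
  f''(0) = -10 < 0 → local maximum

Critical points: x = -5/3 (local minimum); x = 0 (local maximum)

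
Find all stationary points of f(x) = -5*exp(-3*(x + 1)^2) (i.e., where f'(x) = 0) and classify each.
f'(x) = 30*(x + 1)*exp(-3*(x + 1)^2)

Solve f'(x) = 0:
  f'(x) = (30*x + 30)·exp(-3*(x + 1)^2) and exp(-3*(x + 1)^2) > 0 for every x, so f'(x) = 0 ⇔ 30*x + 30 = 0.
  Factor: 30*x + 30 = 30*(x + 1) = 0.
  ⇒ x = -1

f''(x) = 30*(1 - 6*(x + 1)^2)*exp(-3*(x + 1)^2)
Second-derivative test at each critical point:
  f''(-1) = 30 > 0 → local minimum

Critical points: x = -1 (local minimum)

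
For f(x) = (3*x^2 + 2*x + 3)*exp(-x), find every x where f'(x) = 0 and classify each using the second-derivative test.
f'(x) = (-3*x^2 + 4*x - 1)*exp(-x)

Solve f'(x) = 0:
  f'(x) = (-3*x^2 + 4*x - 1)·exp(-x) and exp(-x) > 0 for every x, so f'(x) = 0 ⇔ -3*x^2 + 4*x - 1 = 0.
  Factor: -3*x^2 + 4*x - 1 = -(x - 1)*(3*x - 1) = 0.
  ⇒ x = 1/3, 1

f''(x) = (3*x^2 - 10*x + 5)*exp(-x)
Second-derivative test at each critical point:
  f''(1/3) = 1.4331 > 0 → local minimum
  f''(1) = -0.7358 < 0 → local maximum

Critical points: x = 1/3 (local minimum); x = 1 (local maximum)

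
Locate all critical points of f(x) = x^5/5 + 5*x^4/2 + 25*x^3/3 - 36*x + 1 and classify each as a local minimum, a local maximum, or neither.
f'(x) = x^4 + 10*x^3 + 25*x^2 - 36

Solve f'(x) = 0:
  Factor: x^4 + 10*x^3 + 25*x^2 - 36 = (x - 1)*(x + 2)*(x + 3)*(x + 6) = 0.
  ⇒ x = -6, -3, -2, 1

f''(x) = 2*x*(2*x^2 + 15*x + 25)
Second-derivative test at each critical point:
  f''(-6) = -84 < 0 → local maximum
  f''(-3) = 12 > 0 → local minimum
  f''(-2) = -12 < 0 → local maximum
  f''(1) = 84 > 0 → local minimum

Critical points: x = -6 (local maximum); x = -3 (local minimum); x = -2 (local maximum); x = 1 (local minimum)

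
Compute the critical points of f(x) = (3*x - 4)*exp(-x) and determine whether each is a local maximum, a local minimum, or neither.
f'(x) = (7 - 3*x)*exp(-x)

Solve f'(x) = 0:
  f'(x) = (7 - 3*x)·exp(-x) and exp(-x) > 0 for every x, so f'(x) = 0 ⇔ 7 - 3*x = 0.
  7 - 3*x = 0.
  ⇒ x = 7/3

f''(x) = (3*x - 10)*exp(-x)
Second-derivative test at each critical point:
  f''(7/3) = -0.2909 < 0 → local maximum

Critical points: x = 7/3 (local maximum)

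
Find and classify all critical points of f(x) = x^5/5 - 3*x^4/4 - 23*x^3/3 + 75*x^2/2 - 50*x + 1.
f'(x) = x^4 - 3*x^3 - 23*x^2 + 75*x - 50

Solve f'(x) = 0:
  Factor: x^4 - 3*x^3 - 23*x^2 + 75*x - 50 = (x - 5)*(x - 2)*(x - 1)*(x + 5) = 0.
  ⇒ x = -5, 1, 2, 5

f''(x) = 4*x^3 - 9*x^2 - 46*x + 75
Second-derivative test at each critical point:
  f''(-5) = -420 < 0 → local maximum
  f''(1) = 24 > 0 → local minimum
  f''(2) = -21 < 0 → local maximum
  f''(5) = 120 > 0 → local minimum

Critical points: x = -5 (local maximum); x = 1 (local minimum); x = 2 (local maximum); x = 5 (local minimum)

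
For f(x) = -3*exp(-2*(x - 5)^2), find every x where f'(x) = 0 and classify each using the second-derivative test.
f'(x) = 12*(x - 5)*exp(-2*(x - 5)^2)

Solve f'(x) = 0:
  f'(x) = (12*x - 60)·exp(-2*(x - 5)^2) and exp(-2*(x - 5)^2) > 0 for every x, so f'(x) = 0 ⇔ 12*x - 60 = 0.
  Factor: 12*x - 60 = 12*(x - 5) = 0.
  ⇒ x = 5

f''(x) = 12*(1 - 4*(x - 5)^2)*exp(-2*(x - 5)^2)
Second-derivative test at each critical point:
  f''(5) = 12 > 0 → local minimum

Critical points: x = 5 (local minimum)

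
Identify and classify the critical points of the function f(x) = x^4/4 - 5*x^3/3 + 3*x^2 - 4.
f'(x) = x*(x^2 - 5*x + 6)

Solve f'(x) = 0:
  Factor: x^3 - 5*x^2 + 6*x = x*(x - 3)*(x - 2) = 0.
  ⇒ x = 0, 2, 3

f''(x) = 3*x^2 - 10*x + 6
Second-derivative test at each critical point:
  f''(0) = 6 > 0 → local minimum
  f''(2) = -2 < 0 → local maximum
  f''(3) = 3 > 0 → local minimum

Critical points: x = 0 (local minimum); x = 2 (local maximum); x = 3 (local minimum)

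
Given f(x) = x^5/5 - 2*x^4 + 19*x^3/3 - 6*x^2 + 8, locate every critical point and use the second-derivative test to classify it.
f'(x) = x*(x^3 - 8*x^2 + 19*x - 12)

Solve f'(x) = 0:
  Factor: x^4 - 8*x^3 + 19*x^2 - 12*x = x*(x - 4)*(x - 3)*(x - 1) = 0.
  ⇒ x = 0, 1, 3, 4

f''(x) = 4*x^3 - 24*x^2 + 38*x - 12
Second-derivative test at each critical point:
  f''(0) = -12 < 0 → local maximum
  f''(1) = 6 > 0 → local minimum
  f''(3) = -6 < 0 → local maximum
  f''(4) = 12 > 0 → local minimum

Critical points: x = 0 (local maximum); x = 1 (local minimum); x = 3 (local maximum); x = 4 (local minimum)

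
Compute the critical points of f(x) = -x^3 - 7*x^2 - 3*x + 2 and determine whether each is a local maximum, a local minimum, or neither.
f'(x) = -3*x^2 - 14*x - 3

Solve f'(x) = 0:
  3*x^2 + 14*x + 3 = 0 has no rational roots; quadratic formula: x = (-14 ± √160)/6.
  ⇒ x = -7/3 - 2*sqrt(10)/3 ≈ -4.4415, -7/3 + 2*sqrt(10)/3 ≈ -0.2251

f''(x) = -6*x - 14
Second-derivative test at each critical point:
  f''(-4.4415) = 12.6491 > 0 → local minimum
  f''(-0.2251) = -12.6491 < 0 → local maximum

Critical points: x = -7/3 - 2*sqrt(10)/3 ≈ -4.4415 (local minimum); x = -7/3 + 2*sqrt(10)/3 ≈ -0.2251 (local maximum)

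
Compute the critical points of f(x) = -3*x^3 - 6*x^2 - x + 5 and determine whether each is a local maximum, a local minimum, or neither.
f'(x) = -9*x^2 - 12*x - 1

Solve f'(x) = 0:
  9*x^2 + 12*x + 1 = 0 has no rational roots; quadratic formula: x = (-12 ± √108)/18.
  ⇒ x = -2/3 - sqrt(3)/3 ≈ -1.2440, -2/3 + sqrt(3)/3 ≈ -0.0893

f''(x) = -18*x - 12
Second-derivative test at each critical point:
  f''(-1.2440) = 10.3923 > 0 → local minimum
  f''(-0.0893) = -10.3923 < 0 → local maximum

Critical points: x = -2/3 - sqrt(3)/3 ≈ -1.2440 (local minimum); x = -2/3 + sqrt(3)/3 ≈ -0.0893 (local maximum)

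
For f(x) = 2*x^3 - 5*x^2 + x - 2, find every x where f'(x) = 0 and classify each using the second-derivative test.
f'(x) = 6*x^2 - 10*x + 1

Solve f'(x) = 0:
  6*x^2 - 10*x + 1 = 0 has no rational roots; quadratic formula: x = (10 ± √76)/12.
  ⇒ x = 5/6 - sqrt(19)/6 ≈ 0.1069, sqrt(19)/6 + 5/6 ≈ 1.5598

f''(x) = 12*x - 10
Second-derivative test at each critical point:
  f''(0.1069) = -8.7178 < 0 → local maximum
  f''(1.5598) = 8.7178 > 0 → local minimum

Critical points: x = 5/6 - sqrt(19)/6 ≈ 0.1069 (local maximum); x = sqrt(19)/6 + 5/6 ≈ 1.5598 (local minimum)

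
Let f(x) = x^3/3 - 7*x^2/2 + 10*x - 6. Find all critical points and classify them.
f'(x) = x^2 - 7*x + 10

Solve f'(x) = 0:
  Factor: x^2 - 7*x + 10 = (x - 5)*(x - 2) = 0.
  ⇒ x = 2, 5

f''(x) = 2*x - 7
Second-derivative test at each critical point:
  f''(2) = -3 < 0 → local maximum
  f''(5) = 3 > 0 → local minimum

Critical points: x = 2 (local maximum); x = 5 (local minimum)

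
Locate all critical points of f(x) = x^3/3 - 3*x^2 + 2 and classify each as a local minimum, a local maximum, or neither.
f'(x) = x*(x - 6)

Solve f'(x) = 0:
  Factor: x^2 - 6*x = x*(x - 6) = 0.
  ⇒ x = 0, 6

f''(x) = 2*x - 6
Second-derivative test at each critical point:
  f''(0) = -6 < 0 → local maximum
  f''(6) = 6 > 0 → local minimum

Critical points: x = 0 (local maximum); x = 6 (local minimum)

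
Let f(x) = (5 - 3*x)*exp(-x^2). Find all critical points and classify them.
f'(x) = (2*x*(3*x - 5) - 3)*exp(-x^2)

Solve f'(x) = 0:
  f'(x) = (6*x^2 - 10*x - 3)·exp(-x^2) and exp(-x^2) > 0 for every x, so f'(x) = 0 ⇔ 6*x^2 - 10*x - 3 = 0.
  6*x^2 - 10*x - 3 = 0 has no rational roots; quadratic formula: x = (10 ± √172)/12.
  ⇒ x = 5/6 - sqrt(43)/6 ≈ -0.2596, 5/6 + sqrt(43)/6 ≈ 1.9262

f''(x) = 2*(2*x^2*(5 - 3*x) + 9*x - 5)*exp(-x^2)
Second-derivative test at each critical point:
  f''(-0.2596) = -12.2603 < 0 → local maximum
  f''(1.9262) = 0.3209 > 0 → local minimum

Critical points: x = 5/6 - sqrt(43)/6 ≈ -0.2596 (local maximum); x = 5/6 + sqrt(43)/6 ≈ 1.9262 (local minimum)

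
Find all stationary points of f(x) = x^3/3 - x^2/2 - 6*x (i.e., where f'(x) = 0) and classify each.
f'(x) = x^2 - x - 6

Solve f'(x) = 0:
  Factor: x^2 - x - 6 = (x - 3)*(x + 2) = 0.
  ⇒ x = -2, 3

f''(x) = 2*x - 1
Second-derivative test at each critical point:
  f''(-2) = -5 < 0 → local maximum
  f''(3) = 5 > 0 → local minimum

Critical points: x = -2 (local maximum); x = 3 (local minimum)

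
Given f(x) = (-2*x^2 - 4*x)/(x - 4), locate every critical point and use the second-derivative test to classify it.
f'(x) = 2*(-x^2 + 8*x + 8)/(x^2 - 8*x + 16)

Solve f'(x) = 0:
  f'(x) = -2*(x^2 - 8*x - 8)/(x - 4)^2; the denominator is positive wherever f is defined, so f'(x) = 0 ⇔ -2*x^2 + 16*x + 16 = 0.
  Factor: -2*x^2 + 16*x + 16 = -2*(x^2 - 8*x - 8); x^2 - 8*x - 8 = 0 has no rational roots; quadratic formula: x = (8 ± √96)/2.
  ⇒ x = 4 - 2*sqrt(6) ≈ -0.8990, 4 + 2*sqrt(6) ≈ 8.8990

f''(x) = -96/(x^3 - 12*x^2 + 48*x - 64)
Second-derivative test at each critical point:
  f''(-0.8990) = 0.8165 > 0 → local minimum
  f''(8.8990) = -0.8165 < 0 → local maximum

Critical points: x = 4 - 2*sqrt(6) ≈ -0.8990 (local minimum); x = 4 + 2*sqrt(6) ≈ 8.8990 (local maximum)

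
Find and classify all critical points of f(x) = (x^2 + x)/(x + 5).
f'(x) = (x^2 + 10*x + 5)/(x^2 + 10*x + 25)

Solve f'(x) = 0:
  f'(x) = (x^2 + 10*x + 5)/(x + 5)^2; the denominator is positive wherever f is defined, so f'(x) = 0 ⇔ x^2 + 10*x + 5 = 0.
  x^2 + 10*x + 5 = 0 has no rational roots; quadratic formula: x = (-10 ± √80)/2.
  ⇒ x = -5 - 2*sqrt(5) ≈ -9.4721, -5 + 2*sqrt(5) ≈ -0.5279

f''(x) = 40/(x^3 + 15*x^2 + 75*x + 125)
Second-derivative test at each critical point:
  f''(-9.4721) = -0.4472 < 0 → local maximum
  f''(-0.5279) = 0.4472 > 0 → local minimum

Critical points: x = -5 - 2*sqrt(5) ≈ -9.4721 (local maximum); x = -5 + 2*sqrt(5) ≈ -0.5279 (local minimum)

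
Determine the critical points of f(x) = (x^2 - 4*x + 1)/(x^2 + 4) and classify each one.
f'(x) = 2*(2*x^2 + 3*x - 8)/(x^4 + 8*x^2 + 16)

Solve f'(x) = 0:
  f'(x) = 2*(2*x^2 + 3*x - 8)/(x^2 + 4)^2; the denominator is positive wherever f is defined, so f'(x) = 0 ⇔ 4*x^2 + 6*x - 16 = 0.
  Factor: 4*x^2 + 6*x - 16 = 2*(2*x^2 + 3*x - 8); 2*x^2 + 3*x - 8 = 0 has no rational roots; quadratic formula: x = (-3 ± √73)/4.
  ⇒ x = -sqrt(73)/4 - 3/4 ≈ -2.8860, -3/4 + sqrt(73)/4 ≈ 1.3860

f''(x) = 2*(-4*x^3 - 9*x^2 + 48*x + 12)/(x^6 + 12*x^4 + 48*x^2 + 64)
Second-derivative test at each critical point:
  f''(-2.8860) = -0.1124 < 0 → local maximum
  f''(1.3860) = 0.4874 > 0 → local minimum

Critical points: x = -sqrt(73)/4 - 3/4 ≈ -2.8860 (local maximum); x = -3/4 + sqrt(73)/4 ≈ 1.3860 (local minimum)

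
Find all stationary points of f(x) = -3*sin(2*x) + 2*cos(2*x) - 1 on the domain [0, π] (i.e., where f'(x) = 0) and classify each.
f'(x) = -4*sin(2*x) - 6*cos(2*x)

Solve f'(x) = 0 on [0, π]:
  f'(x) = 0 ⇔ -3*cos(2*x) = 2*sin(2*x) ⇔ tan(2*x) = -3/2, i.e. 2*x = arctan(-3/2) + nπ; keep the solutions lying in [0, π].
  ⇒ x = -atan(3/2)/2 + pi/2 ≈ 1.0794, pi - atan(3/2)/2 ≈ 2.6502

f''(x) = 12*sin(2*x) - 8*cos(2*x)
Second-derivative test at each critical point:
  f''(1.0794) = 14.4222 > 0 → local minimum
  f''(2.6502) = -14.4222 < 0 → local maximum

Critical points: x = -atan(3/2)/2 + pi/2 ≈ 1.0794 (local minimum); x = pi - atan(3/2)/2 ≈ 2.6502 (local maximum)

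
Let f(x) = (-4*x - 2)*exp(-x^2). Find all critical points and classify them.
f'(x) = 4*(x*(2*x + 1) - 1)*exp(-x^2)

Solve f'(x) = 0:
  f'(x) = (8*x^2 + 4*x - 4)·exp(-x^2) and exp(-x^2) > 0 for every x, so f'(x) = 0 ⇔ 8*x^2 + 4*x - 4 = 0.
  Factor: 8*x^2 + 4*x - 4 = 4*(x + 1)*(2*x - 1) = 0.
  ⇒ x = -1, 1/2

f''(x) = 4*(-4*x^3 - 2*x^2 + 6*x + 1)*exp(-x^2)
Second-derivative test at each critical point:
  f''(-1) = -4.4146 < 0 → local maximum
  f''(1/2) = 9.3456 > 0 → local minimum

Critical points: x = -1 (local maximum); x = 1/2 (local minimum)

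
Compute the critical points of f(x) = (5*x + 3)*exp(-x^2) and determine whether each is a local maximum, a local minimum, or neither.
f'(x) = (-2*x*(5*x + 3) + 5)*exp(-x^2)

Solve f'(x) = 0:
  f'(x) = (-10*x^2 - 6*x + 5)·exp(-x^2) and exp(-x^2) > 0 for every x, so f'(x) = 0 ⇔ -10*x^2 - 6*x + 5 = 0.
  10*x^2 + 6*x - 5 = 0 has no rational roots; quadratic formula: x = (-6 ± √236)/20.
  ⇒ x = -sqrt(59)/10 - 3/10 ≈ -1.0681, -3/10 + sqrt(59)/10 ≈ 0.4681

f''(x) = 2*(2*x^2*(5*x + 3) - 15*x - 3)*exp(-x^2)
Second-derivative test at each critical point:
  f''(-1.0681) = 4.9089 > 0 → local minimum
  f''(0.4681) = -12.3392 < 0 → local maximum

Critical points: x = -sqrt(59)/10 - 3/10 ≈ -1.0681 (local minimum); x = -3/10 + sqrt(59)/10 ≈ 0.4681 (local maximum)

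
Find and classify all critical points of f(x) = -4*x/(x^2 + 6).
f'(x) = 4*(x^2 - 6)/(x^2 + 6)^2

Solve f'(x) = 0:
  f'(x) = 4*(x^2 - 6)/(x^2 + 6)^2; the denominator is positive wherever f is defined, so f'(x) = 0 ⇔ 4*x^2 - 24 = 0.
  Factor: 4*x^2 - 24 = 4*(x^2 - 6); x^2 - 6 = 0 has no rational roots; quadratic formula: x = (0 ± √24)/2.
  ⇒ x = -sqrt(6) ≈ -2.4495, sqrt(6) ≈ 2.4495

f''(x) = 8*x*(18 - x^2)/(x^2 + 6)^3
Second-derivative test at each critical point:
  f''(-2.4495) = -0.1361 < 0 → local maximum
  f''(2.4495) = 0.1361 > 0 → local minimum

Critical points: x = -sqrt(6) ≈ -2.4495 (local maximum); x = sqrt(6) ≈ 2.4495 (local minimum)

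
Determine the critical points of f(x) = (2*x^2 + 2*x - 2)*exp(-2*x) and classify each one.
f'(x) = 2*(3 - 2*x^2)*exp(-2*x)

Solve f'(x) = 0:
  f'(x) = (6 - 4*x^2)·exp(-2*x) and exp(-2*x) > 0 for every x, so f'(x) = 0 ⇔ 6 - 4*x^2 = 0.
  Factor: 6 - 4*x^2 = -2*(2*x^2 - 3); 2*x^2 - 3 = 0 has no rational roots; quadratic formula: x = (0 ± √24)/4.
  ⇒ x = -sqrt(6)/2 ≈ -1.2247, sqrt(6)/2 ≈ 1.2247

f''(x) = 4*(2*x^2 - 2*x - 3)*exp(-2*x)
Second-derivative test at each critical point:
  f''(-1.2247) = 113.4842 > 0 → local minimum
  f''(1.2247) = -0.8459 < 0 → local maximum

Critical points: x = -sqrt(6)/2 ≈ -1.2247 (local minimum); x = sqrt(6)/2 ≈ 1.2247 (local maximum)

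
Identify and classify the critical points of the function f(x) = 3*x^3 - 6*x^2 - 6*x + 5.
f'(x) = 9*x^2 - 12*x - 6

Solve f'(x) = 0:
  Factor: 9*x^2 - 12*x - 6 = 3*(3*x^2 - 4*x - 2); 3*x^2 - 4*x - 2 = 0 has no rational roots; quadratic formula: x = (4 ± √40)/6.
  ⇒ x = 2/3 - sqrt(10)/3 ≈ -0.3874, 2/3 + sqrt(10)/3 ≈ 1.7208

f''(x) = 18*x - 12
Second-derivative test at each critical point:
  f''(-0.3874) = -18.9737 < 0 → local maximum
  f''(1.7208) = 18.9737 > 0 → local minimum

Critical points: x = 2/3 - sqrt(10)/3 ≈ -0.3874 (local maximum); x = 2/3 + sqrt(10)/3 ≈ 1.7208 (local minimum)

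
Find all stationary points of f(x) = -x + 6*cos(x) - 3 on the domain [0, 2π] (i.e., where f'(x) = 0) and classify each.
f'(x) = -6*sin(x) - 1

Solve f'(x) = 0 on [0, 2π]:
  f'(x) = 0 ⇔ sin(x) = -1/6, i.e. x = arcsin(-1/6) + 2nπ or x = π − arcsin(-1/6) + 2nπ; keep the solutions lying in [0, 2π].
  ⇒ x = asin(1/6) + pi ≈ 3.3090, -asin(1/6) + 2*pi ≈ 6.1157

f''(x) = -6*cos(x)
Second-derivative test at each critical point:
  f''(3.3090) = 5.9161 > 0 → local minimum
  f''(6.1157) = -5.9161 < 0 → local maximum

Critical points: x = asin(1/6) + pi ≈ 3.3090 (local minimum); x = -asin(1/6) + 2*pi ≈ 6.1157 (local maximum)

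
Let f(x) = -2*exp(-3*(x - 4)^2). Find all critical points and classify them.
f'(x) = 12*(x - 4)*exp(-3*(x - 4)^2)

Solve f'(x) = 0:
  f'(x) = (12*x - 48)·exp(-3*(x - 4)^2) and exp(-3*(x - 4)^2) > 0 for every x, so f'(x) = 0 ⇔ 12*x - 48 = 0.
  Factor: 12*x - 48 = 12*(x - 4) = 0.
  ⇒ x = 4

f''(x) = 12*(1 - 6*(x - 4)^2)*exp(-3*(x - 4)^2)
Second-derivative test at each critical point:
  f''(4) = 12 > 0 → local minimum

Critical points: x = 4 (local minimum)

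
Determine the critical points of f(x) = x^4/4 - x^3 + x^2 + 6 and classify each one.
f'(x) = x*(x^2 - 3*x + 2)

Solve f'(x) = 0:
  Factor: x^3 - 3*x^2 + 2*x = x*(x - 2)*(x - 1) = 0.
  ⇒ x = 0, 1, 2

f''(x) = 3*x^2 - 6*x + 2
Second-derivative test at each critical point:
  f''(0) = 2 > 0 → local minimum
  f''(1) = -1 < 0 → local maximum
  f''(2) = 2 > 0 → local minimum

Critical points: x = 0 (local minimum); x = 1 (local maximum); x = 2 (local minimum)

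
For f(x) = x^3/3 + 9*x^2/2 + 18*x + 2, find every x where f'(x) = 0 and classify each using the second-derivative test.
f'(x) = x^2 + 9*x + 18

Solve f'(x) = 0:
  Factor: x^2 + 9*x + 18 = (x + 3)*(x + 6) = 0.
  ⇒ x = -6, -3

f''(x) = 2*x + 9
Second-derivative test at each critical point:
  f''(-6) = -3 < 0 → local maximum
  f''(-3) = 3 > 0 → local minimum

Critical points: x = -6 (local maximum); x = -3 (local minimum)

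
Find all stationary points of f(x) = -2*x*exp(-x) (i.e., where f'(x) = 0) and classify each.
f'(x) = 2*(x - 1)*exp(-x)

Solve f'(x) = 0:
  f'(x) = (2*x - 2)·exp(-x) and exp(-x) > 0 for every x, so f'(x) = 0 ⇔ 2*x - 2 = 0.
  Factor: 2*x - 2 = 2*(x - 1) = 0.
  ⇒ x = 1

f''(x) = 2*(2 - x)*exp(-x)
Second-derivative test at each critical point:
  f''(1) = 0.7358 > 0 → local minimum

Critical points: x = 1 (local minimum)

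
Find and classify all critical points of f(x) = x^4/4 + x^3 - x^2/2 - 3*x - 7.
f'(x) = x^3 + 3*x^2 - x - 3

Solve f'(x) = 0:
  Factor: x^3 + 3*x^2 - x - 3 = (x - 1)*(x + 1)*(x + 3) = 0.
  ⇒ x = -3, -1, 1

f''(x) = 3*x^2 + 6*x - 1
Second-derivative test at each critical point:
  f''(-3) = 8 > 0 → local minimum
  f''(-1) = -4 < 0 → local maximum
  f''(1) = 8 > 0 → local minimum

Critical points: x = -3 (local minimum); x = -1 (local maximum); x = 1 (local minimum)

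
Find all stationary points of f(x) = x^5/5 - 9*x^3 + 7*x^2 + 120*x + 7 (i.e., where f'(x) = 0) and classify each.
f'(x) = x^4 - 27*x^2 + 14*x + 120

Solve f'(x) = 0:
  Factor: x^4 - 27*x^2 + 14*x + 120 = (x - 4)*(x - 3)*(x + 2)*(x + 5) = 0.
  ⇒ x = -5, -2, 3, 4

f''(x) = 4*x^3 - 54*x + 14
Second-derivative test at each critical point:
  f''(-5) = -216 < 0 → local maximum
  f''(-2) = 90 > 0 → local minimum
  f''(3) = -40 < 0 → local maximum
  f''(4) = 54 > 0 → local minimum

Critical points: x = -5 (local maximum); x = -2 (local minimum); x = 3 (local maximum); x = 4 (local minimum)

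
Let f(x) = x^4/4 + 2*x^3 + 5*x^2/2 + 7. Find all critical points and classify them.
f'(x) = x*(x^2 + 6*x + 5)

Solve f'(x) = 0:
  Factor: x^3 + 6*x^2 + 5*x = x*(x + 1)*(x + 5) = 0.
  ⇒ x = -5, -1, 0

f''(x) = 3*x^2 + 12*x + 5
Second-derivative test at each critical point:
  f''(-5) = 20 > 0 → local minimum
  f''(-1) = -4 < 0 → local maximum
  f''(0) = 5 > 0 → local minimum

Critical points: x = -5 (local minimum); x = -1 (local maximum); x = 0 (local minimum)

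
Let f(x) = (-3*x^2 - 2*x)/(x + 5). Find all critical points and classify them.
f'(x) = (-3*x^2 - 30*x - 10)/(x^2 + 10*x + 25)

Solve f'(x) = 0:
  f'(x) = -(3*x^2 + 30*x + 10)/(x + 5)^2; the denominator is positive wherever f is defined, so f'(x) = 0 ⇔ -3*x^2 - 30*x - 10 = 0.
  3*x^2 + 30*x + 10 = 0 has no rational roots; quadratic formula: x = (-30 ± √780)/6.
  ⇒ x = -5 - sqrt(195)/3 ≈ -9.6547, -5 + sqrt(195)/3 ≈ -0.3453

f''(x) = -130/(x^3 + 15*x^2 + 75*x + 125)
Second-derivative test at each critical point:
  f''(-9.6547) = 1.2890 > 0 → local minimum
  f''(-0.3453) = -1.2890 < 0 → local maximum

Critical points: x = -5 - sqrt(195)/3 ≈ -9.6547 (local minimum); x = -5 + sqrt(195)/3 ≈ -0.3453 (local maximum)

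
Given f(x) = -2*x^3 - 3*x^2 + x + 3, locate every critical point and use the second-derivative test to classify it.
f'(x) = -6*x^2 - 6*x + 1

Solve f'(x) = 0:
  6*x^2 + 6*x - 1 = 0 has no rational roots; quadratic formula: x = (-6 ± √60)/12.
  ⇒ x = -sqrt(15)/6 - 1/2 ≈ -1.1455, -1/2 + sqrt(15)/6 ≈ 0.1455

f''(x) = -12*x - 6
Second-derivative test at each critical point:
  f''(-1.1455) = 7.7460 > 0 → local minimum
  f''(0.1455) = -7.7460 < 0 → local maximum

Critical points: x = -sqrt(15)/6 - 1/2 ≈ -1.1455 (local minimum); x = -1/2 + sqrt(15)/6 ≈ 0.1455 (local maximum)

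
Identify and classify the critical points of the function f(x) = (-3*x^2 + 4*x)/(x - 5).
f'(x) = (-3*x^2 + 30*x - 20)/(x^2 - 10*x + 25)

Solve f'(x) = 0:
  f'(x) = -(3*x^2 - 30*x + 20)/(x - 5)^2; the denominator is positive wherever f is defined, so f'(x) = 0 ⇔ -3*x^2 + 30*x - 20 = 0.
  3*x^2 - 30*x + 20 = 0 has no rational roots; quadratic formula: x = (30 ± √660)/6.
  ⇒ x = 5 - sqrt(165)/3 ≈ 0.7183, sqrt(165)/3 + 5 ≈ 9.2817

f''(x) = -110/(x^3 - 15*x^2 + 75*x - 125)
Second-derivative test at each critical point:
  f''(0.7183) = 1.4013 > 0 → local minimum
  f''(9.2817) = -1.4013 < 0 → local maximum

Critical points: x = 5 - sqrt(165)/3 ≈ 0.7183 (local minimum); x = sqrt(165)/3 + 5 ≈ 9.2817 (local maximum)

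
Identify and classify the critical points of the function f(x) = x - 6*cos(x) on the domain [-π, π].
f'(x) = 6*sin(x) + 1

Solve f'(x) = 0 on [-π, π]:
  f'(x) = 0 ⇔ sin(x) = -1/6, i.e. x = arcsin(-1/6) + 2nπ or x = π − arcsin(-1/6) + 2nπ; keep the solutions lying in [-π, π].
  ⇒ x = -pi + asin(1/6) ≈ -2.9741, -asin(1/6) ≈ -0.1674

f''(x) = 6*cos(x)
Second-derivative test at each critical point:
  f''(-2.9741) = -5.9161 < 0 → local maximum
  f''(-0.1674) = 5.9161 > 0 → local minimum

Critical points: x = -pi + asin(1/6) ≈ -2.9741 (local maximum); x = -asin(1/6) ≈ -0.1674 (local minimum)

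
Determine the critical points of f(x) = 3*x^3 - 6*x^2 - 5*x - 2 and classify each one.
f'(x) = 9*x^2 - 12*x - 5

Solve f'(x) = 0:
  Factor: 9*x^2 - 12*x - 5 = (3*x - 5)*(3*x + 1) = 0.
  ⇒ x = -1/3, 5/3

f''(x) = 18*x - 12
Second-derivative test at each critical point:
  f''(-1/3) = -18 < 0 → local maximum
  f''(5/3) = 18 > 0 → local minimum

Critical points: x = -1/3 (local maximum); x = 5/3 (local minimum)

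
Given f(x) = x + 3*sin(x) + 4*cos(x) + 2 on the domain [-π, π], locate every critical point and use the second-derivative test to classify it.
f'(x) = -4*sin(x) + 3*cos(x) + 1

Solve f'(x) = 0 on [-π, π]:
  f'(x) = 0 ⇔ -4*sin(x) + 3*cos(x) = -1. Write the left side as R·cos(x + φ) with R = √(3² + 4²) = 5, cos φ = 3/5, sin φ = 4/5; then cos(x + φ) = -1/5. Solve for x and keep the solutions lying in [-π, π].
  ⇒ x = -pi + atan((4 - 6*sqrt(6))/(-8*sqrt(6) - 3)) ≈ -2.6994, atan((4 + 6*sqrt(6))/(-3 + 8*sqrt(6))) ≈ 0.8449

f''(x) = -3*sin(x) - 4*cos(x)
Second-derivative test at each critical point:
  f''(-2.6994) = 4.8990 > 0 → local minimum
  f''(0.8449) = -4.8990 < 0 → local maximum

Critical points: x = -pi + atan((4 - 6*sqrt(6))/(-8*sqrt(6) - 3)) ≈ -2.6994 (local minimum); x = atan((4 + 6*sqrt(6))/(-3 + 8*sqrt(6))) ≈ 0.8449 (local maximum)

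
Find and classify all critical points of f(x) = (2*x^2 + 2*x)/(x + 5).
f'(x) = 2*(x^2 + 10*x + 5)/(x^2 + 10*x + 25)

Solve f'(x) = 0:
  f'(x) = 2*(x^2 + 10*x + 5)/(x + 5)^2; the denominator is positive wherever f is defined, so f'(x) = 0 ⇔ 2*x^2 + 20*x + 10 = 0.
  Factor: 2*x^2 + 20*x + 10 = 2*(x^2 + 10*x + 5); x^2 + 10*x + 5 = 0 has no rational roots; quadratic formula: x = (-10 ± √80)/2.
  ⇒ x = -5 - 2*sqrt(5) ≈ -9.4721, -5 + 2*sqrt(5) ≈ -0.5279

f''(x) = 80/(x^3 + 15*x^2 + 75*x + 125)
Second-derivative test at each critical point:
  f''(-9.4721) = -0.8944 < 0 → local maximum
  f''(-0.5279) = 0.8944 > 0 → local minimum

Critical points: x = -5 - 2*sqrt(5) ≈ -9.4721 (local maximum); x = -5 + 2*sqrt(5) ≈ -0.5279 (local minimum)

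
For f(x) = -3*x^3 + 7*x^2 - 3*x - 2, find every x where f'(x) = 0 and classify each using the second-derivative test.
f'(x) = -9*x^2 + 14*x - 3

Solve f'(x) = 0:
  9*x^2 - 14*x + 3 = 0 has no rational roots; quadratic formula: x = (14 ± √88)/18.
  ⇒ x = 7/9 - sqrt(22)/9 ≈ 0.2566, sqrt(22)/9 + 7/9 ≈ 1.2989

f''(x) = 14 - 18*x
Second-derivative test at each critical point:
  f''(0.2566) = 9.3808 > 0 → local minimum
  f''(1.2989) = -9.3808 < 0 → local maximum

Critical points: x = 7/9 - sqrt(22)/9 ≈ 0.2566 (local minimum); x = sqrt(22)/9 + 7/9 ≈ 1.2989 (local maximum)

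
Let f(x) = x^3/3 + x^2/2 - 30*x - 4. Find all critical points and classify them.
f'(x) = x^2 + x - 30

Solve f'(x) = 0:
  Factor: x^2 + x - 30 = (x - 5)*(x + 6) = 0.
  ⇒ x = -6, 5

f''(x) = 2*x + 1
Second-derivative test at each critical point:
  f''(-6) = -11 < 0 → local maximum
  f''(5) = 11 > 0 → local minimum

Critical points: x = -6 (local maximum); x = 5 (local minimum)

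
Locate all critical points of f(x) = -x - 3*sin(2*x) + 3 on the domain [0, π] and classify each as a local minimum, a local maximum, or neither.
f'(x) = 12*sin(x)^2 - 7

Solve f'(x) = 0 on [0, π]:
  f'(x) = 0 ⇔ cos(2*x) = -1/6, i.e. 2*x = ±arccos(-1/6) + 2nπ; keep the solutions lying in [0, π].
  ⇒ x = acos(-1/6)/2 ≈ 0.8691, pi - acos(-1/6)/2 ≈ 2.2725

f''(x) = 12*sin(2*x)
Second-derivative test at each critical point:
  f''(0.8691) = 11.8322 > 0 → local minimum
  f''(2.2725) = -11.8322 < 0 → local maximum

Critical points: x = acos(-1/6)/2 ≈ 0.8691 (local minimum); x = pi - acos(-1/6)/2 ≈ 2.2725 (local maximum)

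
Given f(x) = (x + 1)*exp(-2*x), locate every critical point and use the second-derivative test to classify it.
f'(x) = (-2*x - 1)*exp(-2*x)

Solve f'(x) = 0:
  f'(x) = (-2*x - 1)·exp(-2*x) and exp(-2*x) > 0 for every x, so f'(x) = 0 ⇔ -2*x - 1 = 0.
  -2*x - 1 = 0.
  ⇒ x = -1/2

f''(x) = 4*x*exp(-2*x)
Second-derivative test at each critical point:
  f''(-1/2) = -5.4366 < 0 → local maximum

Critical points: x = -1/2 (local maximum)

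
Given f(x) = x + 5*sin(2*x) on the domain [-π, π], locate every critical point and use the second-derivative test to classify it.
f'(x) = 10*cos(2*x) + 1

Solve f'(x) = 0 on [-π, π]:
  f'(x) = 0 ⇔ cos(2*x) = -1/10, i.e. 2*x = ±arccos(-1/10) + 2nπ; keep the solutions lying in [-π, π].
  ⇒ x = -pi + acos(-1/10)/2 ≈ -2.3061, -acos(-1/10)/2 ≈ -0.8355, acos(-1/10)/2 ≈ 0.8355, pi - acos(-1/10)/2 ≈ 2.3061

f''(x) = -20*sin(2*x)
Second-derivative test at each critical point:
  f''(-2.3061) = -19.8997 < 0 → local maximum
  f''(-0.8355) = 19.8997 > 0 → local minimum
  f''(0.8355) = -19.8997 < 0 → local maximum
  f''(2.3061) = 19.8997 > 0 → local minimum

Critical points: x = -pi + acos(-1/10)/2 ≈ -2.3061 (local maximum); x = -acos(-1/10)/2 ≈ -0.8355 (local minimum); x = acos(-1/10)/2 ≈ 0.8355 (local maximum); x = pi - acos(-1/10)/2 ≈ 2.3061 (local minimum)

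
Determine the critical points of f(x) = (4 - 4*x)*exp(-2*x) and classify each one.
f'(x) = 4*(2*x - 3)*exp(-2*x)

Solve f'(x) = 0:
  f'(x) = (8*x - 12)·exp(-2*x) and exp(-2*x) > 0 for every x, so f'(x) = 0 ⇔ 8*x - 12 = 0.
  Factor: 8*x - 12 = 4*(2*x - 3) = 0.
  ⇒ x = 3/2

f''(x) = 16*(2 - x)*exp(-2*x)
Second-derivative test at each critical point:
  f''(3/2) = 0.3983 > 0 → local minimum

Critical points: x = 3/2 (local minimum)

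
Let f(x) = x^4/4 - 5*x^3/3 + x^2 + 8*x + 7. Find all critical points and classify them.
f'(x) = x^3 - 5*x^2 + 2*x + 8

Solve f'(x) = 0:
  Factor: x^3 - 5*x^2 + 2*x + 8 = (x - 4)*(x - 2)*(x + 1) = 0.
  ⇒ x = -1, 2, 4

f''(x) = 3*x^2 - 10*x + 2
Second-derivative test at each critical point:
  f''(-1) = 15 > 0 → local minimum
  f''(2) = -6 < 0 → local maximum
  f''(4) = 10 > 0 → local minimum

Critical points: x = -1 (local minimum); x = 2 (local maximum); x = 4 (local minimum)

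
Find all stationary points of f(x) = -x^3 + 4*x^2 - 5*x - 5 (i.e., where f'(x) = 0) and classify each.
f'(x) = -3*x^2 + 8*x - 5

Solve f'(x) = 0:
  Factor: -3*x^2 + 8*x - 5 = -(x - 1)*(3*x - 5) = 0.
  ⇒ x = 1, 5/3

f''(x) = 8 - 6*x
Second-derivative test at each critical point:
  f''(1) = 2 > 0 → local minimum
  f''(5/3) = -2 < 0 → local maximum

Critical points: x = 1 (local minimum); x = 5/3 (local maximum)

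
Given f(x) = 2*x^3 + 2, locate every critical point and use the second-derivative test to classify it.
f'(x) = 6*x^2

Solve f'(x) = 0:
  ⇒ x = 0

f''(x) = 12*x
Second-derivative test at each critical point:
  f''(0) = 0, so the second-derivative test is inconclusive; use the first-derivative test: f'(-1/4) = 0.3750, f'(1/4) = 0.3750 — f' is positive on both sides (no sign change) → neither a local maximum nor a local minimum

Critical points: x = 0 (neither)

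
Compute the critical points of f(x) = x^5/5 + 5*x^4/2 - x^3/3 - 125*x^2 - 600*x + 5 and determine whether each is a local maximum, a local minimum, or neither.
f'(x) = x^4 + 10*x^3 - x^2 - 250*x - 600

Solve f'(x) = 0:
  Factor: x^4 + 10*x^3 - x^2 - 250*x - 600 = (x - 5)*(x + 4)*(x + 5)*(x + 6) = 0.
  ⇒ x = -6, -5, -4, 5

f''(x) = 4*x^3 + 30*x^2 - 2*x - 250
Second-derivative test at each critical point:
  f''(-6) = -22 < 0 → local maximum
  f''(-5) = 10 > 0 → local minimum
  f''(-4) = -18 < 0 → local maximum
  f''(5) = 990 > 0 → local minimum

Critical points: x = -6 (local maximum); x = -5 (local minimum); x = -4 (local maximum); x = 5 (local minimum)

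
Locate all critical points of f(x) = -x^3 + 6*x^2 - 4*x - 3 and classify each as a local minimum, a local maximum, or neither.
f'(x) = -3*x^2 + 12*x - 4

Solve f'(x) = 0:
  3*x^2 - 12*x + 4 = 0 has no rational roots; quadratic formula: x = (12 ± √96)/6.
  ⇒ x = 2 - 2*sqrt(6)/3 ≈ 0.3670, 2*sqrt(6)/3 + 2 ≈ 3.6330

f''(x) = 12 - 6*x
Second-derivative test at each critical point:
  f''(0.3670) = 9.7980 > 0 → local minimum
  f''(3.6330) = -9.7980 < 0 → local maximum

Critical points: x = 2 - 2*sqrt(6)/3 ≈ 0.3670 (local minimum); x = 2*sqrt(6)/3 + 2 ≈ 3.6330 (local maximum)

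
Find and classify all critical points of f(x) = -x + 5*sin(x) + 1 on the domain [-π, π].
f'(x) = 5*cos(x) - 1

Solve f'(x) = 0 on [-π, π]:
  f'(x) = 0 ⇔ cos(x) = 1/5, i.e. x = ±arccos(1/5) + 2nπ; keep the solutions lying in [-π, π].
  ⇒ x = -acos(1/5) ≈ -1.3694, acos(1/5) ≈ 1.3694

f''(x) = -5*sin(x)
Second-derivative test at each critical point:
  f''(-1.3694) = 4.8990 > 0 → local minimum
  f''(1.3694) = -4.8990 < 0 → local maximum

Critical points: x = -acos(1/5) ≈ -1.3694 (local minimum); x = acos(1/5) ≈ 1.3694 (local maximum)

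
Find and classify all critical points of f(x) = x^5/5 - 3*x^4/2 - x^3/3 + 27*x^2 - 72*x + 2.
f'(x) = x^4 - 6*x^3 - x^2 + 54*x - 72

Solve f'(x) = 0:
  Factor: x^4 - 6*x^3 - x^2 + 54*x - 72 = (x - 4)*(x - 3)*(x - 2)*(x + 3) = 0.
  ⇒ x = -3, 2, 3, 4

f''(x) = 4*x^3 - 18*x^2 - 2*x + 54
Second-derivative test at each critical point:
  f''(-3) = -210 < 0 → local maximum
  f''(2) = 10 > 0 → local minimum
  f''(3) = -6 < 0 → local maximum
  f''(4) = 14 > 0 → local minimum

Critical points: x = -3 (local maximum); x = 2 (local minimum); x = 3 (local maximum); x = 4 (local minimum)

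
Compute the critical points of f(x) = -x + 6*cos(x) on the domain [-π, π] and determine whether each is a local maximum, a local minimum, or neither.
f'(x) = -6*sin(x) - 1

Solve f'(x) = 0 on [-π, π]:
  f'(x) = 0 ⇔ sin(x) = -1/6, i.e. x = arcsin(-1/6) + 2nπ or x = π − arcsin(-1/6) + 2nπ; keep the solutions lying in [-π, π].
  ⇒ x = -pi + asin(1/6) ≈ -2.9741, -asin(1/6) ≈ -0.1674

f''(x) = -6*cos(x)
Second-derivative test at each critical point:
  f''(-2.9741) = 5.9161 > 0 → local minimum
  f''(-0.1674) = -5.9161 < 0 → local maximum

Critical points: x = -pi + asin(1/6) ≈ -2.9741 (local minimum); x = -asin(1/6) ≈ -0.1674 (local maximum)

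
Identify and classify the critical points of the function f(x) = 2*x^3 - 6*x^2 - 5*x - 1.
f'(x) = 6*x^2 - 12*x - 5

Solve f'(x) = 0:
  6*x^2 - 12*x - 5 = 0 has no rational roots; quadratic formula: x = (12 ± √264)/12.
  ⇒ x = 1 - sqrt(66)/6 ≈ -0.3540, 1 + sqrt(66)/6 ≈ 2.3540

f''(x) = 12*x - 12
Second-derivative test at each critical point:
  f''(-0.3540) = -16.2481 < 0 → local maximum
  f''(2.3540) = 16.2481 > 0 → local minimum

Critical points: x = 1 - sqrt(66)/6 ≈ -0.3540 (local maximum); x = 1 + sqrt(66)/6 ≈ 2.3540 (local minimum)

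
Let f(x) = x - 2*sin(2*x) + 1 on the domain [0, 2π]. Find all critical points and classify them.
f'(x) = 1 - 4*cos(2*x)

Solve f'(x) = 0 on [0, 2π]:
  f'(x) = 0 ⇔ cos(2*x) = 1/4, i.e. 2*x = ±arccos(1/4) + 2nπ; keep the solutions lying in [0, 2π].
  ⇒ x = acos(1/4)/2 ≈ 0.6591, pi - acos(1/4)/2 ≈ 2.4825, acos(1/4)/2 + pi ≈ 3.8007, -acos(1/4)/2 + 2*pi ≈ 5.6241

f''(x) = 8*sin(2*x)
Second-derivative test at each critical point:
  f''(0.6591) = 7.7460 > 0 → local minimum
  f''(2.4825) = -7.7460 < 0 → local maximum
  f''(3.8007) = 7.7460 > 0 → local minimum
  f''(5.6241) = -7.7460 < 0 → local maximum

Critical points: x = acos(1/4)/2 ≈ 0.6591 (local minimum); x = pi - acos(1/4)/2 ≈ 2.4825 (local maximum); x = acos(1/4)/2 + pi ≈ 3.8007 (local minimum); x = -acos(1/4)/2 + 2*pi ≈ 5.6241 (local maximum)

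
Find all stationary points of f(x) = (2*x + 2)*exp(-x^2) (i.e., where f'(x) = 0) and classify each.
f'(x) = 2*(-2*x*(x + 1) + 1)*exp(-x^2)

Solve f'(x) = 0:
  f'(x) = (-4*x^2 - 4*x + 2)·exp(-x^2) and exp(-x^2) > 0 for every x, so f'(x) = 0 ⇔ -4*x^2 - 4*x + 2 = 0.
  Factor: -4*x^2 - 4*x + 2 = -2*(2*x^2 + 2*x - 1); 2*x^2 + 2*x - 1 = 0 has no rational roots; quadratic formula: x = (-2 ± √12)/4.
  ⇒ x = -sqrt(3)/2 - 1/2 ≈ -1.3660, -1/2 + sqrt(3)/2 ≈ 0.3660

f''(x) = 4*(2*x^2*(x + 1) - 3*x - 1)*exp(-x^2)
Second-derivative test at each critical point:
  f''(-1.3660) = 1.0721 > 0 → local minimum
  f''(0.3660) = -6.0595 < 0 → local maximum

Critical points: x = -sqrt(3)/2 - 1/2 ≈ -1.3660 (local minimum); x = -1/2 + sqrt(3)/2 ≈ 0.3660 (local maximum)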